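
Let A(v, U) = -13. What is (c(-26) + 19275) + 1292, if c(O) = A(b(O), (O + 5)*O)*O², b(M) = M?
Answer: 11779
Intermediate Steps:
c(O) = -13*O²
(c(-26) + 19275) + 1292 = (-13*(-26)² + 19275) + 1292 = (-13*676 + 19275) + 1292 = (-8788 + 19275) + 1292 = 10487 + 1292 = 11779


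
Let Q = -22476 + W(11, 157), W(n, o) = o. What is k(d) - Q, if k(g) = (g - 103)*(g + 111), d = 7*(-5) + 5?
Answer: 11546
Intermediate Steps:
d = -30 (d = -35 + 5 = -30)
k(g) = (-103 + g)*(111 + g)
Q = -22319 (Q = -22476 + 157 = -22319)
k(d) - Q = (-11433 + (-30)**2 + 8*(-30)) - 1*(-22319) = (-11433 + 900 - 240) + 22319 = -10773 + 22319 = 11546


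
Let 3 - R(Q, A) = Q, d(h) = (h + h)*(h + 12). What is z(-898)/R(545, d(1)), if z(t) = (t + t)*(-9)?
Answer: -8082/271 ≈ -29.823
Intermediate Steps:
d(h) = 2*h*(12 + h) (d(h) = (2*h)*(12 + h) = 2*h*(12 + h))
R(Q, A) = 3 - Q
z(t) = -18*t (z(t) = (2*t)*(-9) = -18*t)
z(-898)/R(545, d(1)) = (-18*(-898))/(3 - 1*545) = 16164/(3 - 545) = 16164/(-542) = 16164*(-1/542) = -8082/271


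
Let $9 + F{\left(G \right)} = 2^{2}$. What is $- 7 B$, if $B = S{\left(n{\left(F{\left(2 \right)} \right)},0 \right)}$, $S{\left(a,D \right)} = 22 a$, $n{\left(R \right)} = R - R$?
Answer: $0$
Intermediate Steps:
$F{\left(G \right)} = -5$ ($F{\left(G \right)} = -9 + 2^{2} = -9 + 4 = -5$)
$n{\left(R \right)} = 0$
$B = 0$ ($B = 22 \cdot 0 = 0$)
$- 7 B = \left(-7\right) 0 = 0$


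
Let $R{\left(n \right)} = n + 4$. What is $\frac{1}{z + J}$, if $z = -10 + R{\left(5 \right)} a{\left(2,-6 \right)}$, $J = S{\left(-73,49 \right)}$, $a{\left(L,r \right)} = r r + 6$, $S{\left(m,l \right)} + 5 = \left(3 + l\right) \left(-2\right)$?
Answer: $\frac{1}{259} \approx 0.003861$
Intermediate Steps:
$S{\left(m,l \right)} = -11 - 2 l$ ($S{\left(m,l \right)} = -5 + \left(3 + l\right) \left(-2\right) = -5 - \left(6 + 2 l\right) = -11 - 2 l$)
$R{\left(n \right)} = 4 + n$
$a{\left(L,r \right)} = 6 + r^{2}$ ($a{\left(L,r \right)} = r^{2} + 6 = 6 + r^{2}$)
$J = -109$ ($J = -11 - 98 = -109$)
$z = 368$ ($z = -10 + \left(4 + 5\right) \left(6 + \left(-6\right)^{2}\right) = -10 + 9 \left(6 + 36\right) = -10 + 9 \cdot 42 = -10 + 378 = 368$)
$\frac{1}{z + J} = \frac{1}{368 - 109} = \frac{1}{259}$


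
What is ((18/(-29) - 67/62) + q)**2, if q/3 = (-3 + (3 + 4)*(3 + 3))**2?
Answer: 67259927476225/3232804 ≈ 2.0805e+7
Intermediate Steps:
q = 4563 (q = 3*(-3 + (3 + 4)*(3 + 3))**2 = 3*(-3 + 7*6)**2 = 3*(-3 + 42)**2 = 3*39**2 = 3*1521 = 4563)
((18/(-29) - 67/62) + q)**2 = ((18/(-29) - 67/62) + 4563)**2 = ((18*(-1/29) - 67*1/62) + 4563)**2 = ((-18/29 - 67/62) + 4563)**2 = (-3059/1798 + 4563)**2 = (8201215/1798)**2 = 67259927476225/3232804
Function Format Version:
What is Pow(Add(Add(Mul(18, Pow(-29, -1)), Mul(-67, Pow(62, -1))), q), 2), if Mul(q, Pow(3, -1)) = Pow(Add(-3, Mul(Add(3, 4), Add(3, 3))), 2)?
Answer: Rational(67259927476225, 3232804) ≈ 2.0805e+7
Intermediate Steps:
q = 4563 (q = Mul(3, Pow(Add(-3, Mul(Add(3, 4), Add(3, 3))), 2)) = Mul(3, Pow(Add(-3, Mul(7, 6)), 2)) = Mul(3, Pow(Add(-3, 42), 2)) = Mul(3, Pow(39, 2)) = Mul(3, 1521) = 4563)
Pow(Add(Add(Mul(18, Pow(-29, -1)), Mul(-67, Pow(62, -1))), q), 2) = Pow(Add(Add(Mul(18, Pow(-29, -1)), Mul(-67, Pow(62, -1))), 4563), 2) = Pow(Add(Add(Mul(18, Rational(-1, 29)), Mul(-67, Rational(1, 62))), 4563), 2) = Pow(Add(Add(Rational(-18, 29), Rational(-67, 62)), 4563), 2) = Pow(Add(Rational(-3059, 1798), 4563), 2) = Pow(Rational(8201215, 1798), 2) = Rational(67259927476225, 3232804)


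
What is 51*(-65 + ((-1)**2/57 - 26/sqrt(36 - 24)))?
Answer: -62968/19 - 221*sqrt(3) ≈ -3696.9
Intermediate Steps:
51*(-65 + ((-1)**2/57 - 26/sqrt(36 - 24))) = 51*(-65 + (1*(1/57) - 26*sqrt(3)/6)) = 51*(-65 + (1/57 - 26*sqrt(3)/6)) = 51*(-65 + (1/57 - 13*sqrt(3)/3)) = 51*(-3704/57 - 13*sqrt(3)/3) = -62968/19 - 221*sqrt(3)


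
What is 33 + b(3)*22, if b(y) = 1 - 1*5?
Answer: -55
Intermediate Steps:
b(y) = -4 (b(y) = 1 - 5 = -4)
33 + b(3)*22 = 33 - 4*22 = 33 - 88 = -55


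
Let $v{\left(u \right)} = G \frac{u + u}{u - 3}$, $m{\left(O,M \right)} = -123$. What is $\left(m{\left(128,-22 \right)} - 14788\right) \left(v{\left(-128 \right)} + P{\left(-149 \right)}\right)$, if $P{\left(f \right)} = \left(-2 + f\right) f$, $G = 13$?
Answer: $- \frac{43997842967}{131} \approx -3.3586 \cdot 10^{8}$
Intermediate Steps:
$v{\left(u \right)} = \frac{26 u}{-3 + u}$ ($v{\left(u \right)} = 13 \frac{u + u}{u - 3} = 13 \frac{2 u}{-3 + u} = \frac{26 u}{-3 + u}$)
$P{\left(f \right)} = f \left(-2 + f\right)$
$\left(m{\left(128,-22 \right)} - 14788\right) \left(v{\left(-128 \right)} + P{\left(-149 \right)}\right) = \left(-123 - 14788\right) \left(26 \left(-128\right) \frac{1}{-3 - 128} - 149 \left(-2 - 149\right)\right) = - 14911 \left(26 \left(-128\right) \frac{1}{-131} - -22499\right) = - 14911 \left(26 \left(-128\right) \left(- \frac{1}{131}\right) + 22499\right) = - 14911 \left(\frac{3328}{131} + 22499\right) = \left(-14911\right) \frac{2950697}{131} = - \frac{43997842967}{131}$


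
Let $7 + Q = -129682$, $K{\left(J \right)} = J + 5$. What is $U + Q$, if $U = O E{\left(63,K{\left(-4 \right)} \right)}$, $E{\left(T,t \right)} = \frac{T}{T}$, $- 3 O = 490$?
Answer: $- \frac{389557}{3} \approx -1.2985 \cdot 10^{5}$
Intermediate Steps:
$K{\left(J \right)} = 5 + J$
$O = - \frac{490}{3}$ ($O = \left(- \frac{1}{3}\right) 490 = - \frac{490}{3} \approx -163.33$)
$E{\left(T,t \right)} = 1$
$Q = -129689$ ($Q = -7 - 129682 = -129689$)
$U = - \frac{490}{3}$ ($U = \left(- \frac{490}{3}\right) 1 = - \frac{490}{3} \approx -163.33$)
$U + Q = - \frac{490}{3} - 129689 = - \frac{389557}{3}$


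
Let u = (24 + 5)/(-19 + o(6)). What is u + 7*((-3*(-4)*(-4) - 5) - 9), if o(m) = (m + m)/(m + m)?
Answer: -7841/18 ≈ -435.61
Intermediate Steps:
o(m) = 1 (o(m) = (2*m)/((2*m)) = (2*m)*(1/(2*m)) = 1)
u = -29/18 (u = (24 + 5)/(-19 + 1) = 29/(-18) = 29*(-1/18) = -29/18 ≈ -1.6111)
u + 7*((-3*(-4)*(-4) - 5) - 9) = -29/18 + 7*((-3*(-4)*(-4) - 5) - 9) = -29/18 + 7*((12*(-4) - 5) - 9) = -29/18 + 7*((-48 - 5) - 9) = -29/18 + 7*(-53 - 9) = -29/18 + 7*(-62) = -29/18 - 434 = -7841/18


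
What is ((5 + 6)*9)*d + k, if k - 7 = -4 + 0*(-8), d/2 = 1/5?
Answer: 213/5 ≈ 42.600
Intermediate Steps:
d = ⅖ (d = 2/5 = 2*(⅕) = ⅖ ≈ 0.40000)
k = 3 (k = 7 + (-4 + 0*(-8)) = 7 + (-4 + 0) = 7 - 4 = 3)
((5 + 6)*9)*d + k = ((5 + 6)*9)*(⅖) + 3 = (11*9)*(⅖) + 3 = 99*(⅖) + 3 = 198/5 + 3 = 213/5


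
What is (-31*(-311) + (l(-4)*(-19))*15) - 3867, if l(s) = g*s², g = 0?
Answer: 5774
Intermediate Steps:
l(s) = 0 (l(s) = 0*s² = 0)
(-31*(-311) + (l(-4)*(-19))*15) - 3867 = (-31*(-311) + (0*(-19))*15) - 3867 = (9641 + 0*15) - 3867 = (9641 + 0) - 3867 = 9641 - 3867 = 5774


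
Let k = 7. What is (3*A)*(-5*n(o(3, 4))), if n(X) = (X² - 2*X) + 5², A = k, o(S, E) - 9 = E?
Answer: -17640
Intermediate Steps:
o(S, E) = 9 + E
A = 7
n(X) = 25 + X² - 2*X (n(X) = (X² - 2*X) + 25 = 25 + X² - 2*X)
(3*A)*(-5*n(o(3, 4))) = (3*7)*(-5*(25 + (9 + 4)² - 2*(9 + 4))) = 21*(-5*(25 + 13² - 2*13)) = 21*(-5*(25 + 169 - 26)) = 21*(-5*168) = 21*(-840) = -17640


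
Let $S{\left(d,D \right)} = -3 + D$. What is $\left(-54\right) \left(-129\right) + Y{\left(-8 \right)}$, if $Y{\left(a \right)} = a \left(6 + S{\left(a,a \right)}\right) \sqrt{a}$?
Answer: $6966 + 80 i \sqrt{2} \approx 6966.0 + 113.14 i$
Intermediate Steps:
$Y{\left(a \right)} = a^{\frac{3}{2}} \left(3 + a\right)$ ($Y{\left(a \right)} = a \left(6 + \left(-3 + a\right)\right) \sqrt{a} = a \left(3 + a\right) \sqrt{a} = a^{\frac{3}{2}} \left(3 + a\right)$)
$\left(-54\right) \left(-129\right) + Y{\left(-8 \right)} = \left(-54\right) \left(-129\right) + \left(-8\right)^{\frac{3}{2}} \left(3 - 8\right) = 6966 + - 16 i \sqrt{2} \left(-5\right) = 6966 + 80 i \sqrt{2}$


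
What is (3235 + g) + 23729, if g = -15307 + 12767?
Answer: 24424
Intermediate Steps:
g = -2540
(3235 + g) + 23729 = (3235 - 2540) + 23729 = 695 + 23729 = 24424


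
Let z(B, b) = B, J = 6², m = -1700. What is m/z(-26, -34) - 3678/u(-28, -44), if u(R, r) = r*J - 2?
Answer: 53689/793 ≈ 67.704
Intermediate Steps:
J = 36
u(R, r) = -2 + 36*r (u(R, r) = r*36 - 2 = 36*r - 2 = -2 + 36*r)
m/z(-26, -34) - 3678/u(-28, -44) = -1700/(-26) - 3678/(-2 + 36*(-44)) = -1700*(-1/26) - 3678/(-2 - 1584) = 850/13 - 3678/(-1586) = 850/13 - 3678*(-1/1586) = 850/13 + 1839/793 = 53689/793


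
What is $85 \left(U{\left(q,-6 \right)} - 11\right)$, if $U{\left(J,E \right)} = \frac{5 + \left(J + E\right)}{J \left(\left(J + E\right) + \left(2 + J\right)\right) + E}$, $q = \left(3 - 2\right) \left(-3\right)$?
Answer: $- \frac{5695}{6} \approx -949.17$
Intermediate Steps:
$q = -3$ ($q = 1 \left(-3\right) = -3$)
$U{\left(J,E \right)} = \frac{5 + E + J}{E + J \left(2 + E + 2 J\right)}$ ($U{\left(J,E \right)} = \frac{5 + \left(E + J\right)}{J \left(\left(E + J\right) + \left(2 + J\right)\right) + E} = \frac{5 + E + J}{J \left(2 + E + 2 J\right) + E} = \frac{5 + E + J}{E + J \left(2 + E + 2 J\right)}$)
$85 \left(U{\left(q,-6 \right)} - 11\right) = 85 \left(\frac{5 - 6 - 3}{-6 + 2 \left(-3\right) + 2 \left(-3\right)^{2} - -18} - 11\right) = 85 \left(\frac{1}{-6 - 6 + 2 \cdot 9 + 18} \left(-4\right) - 11\right) = 85 \left(\frac{1}{-6 - 6 + 18 + 18} \left(-4\right) - 11\right) = 85 \left(\frac{1}{24} \left(-4\right) - 11\right) = 85 \left(- \frac{1}{6} - 11\right) = 85 \left(- \frac{67}{6}\right) = - \frac{5695}{6}$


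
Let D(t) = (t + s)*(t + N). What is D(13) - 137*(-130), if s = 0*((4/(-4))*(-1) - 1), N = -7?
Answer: 17888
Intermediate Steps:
s = 0 (s = 0*((4*(-¼))*(-1) - 1) = 0*(-1*(-1) - 1) = 0*(1 - 1) = 0*0 = 0)
D(t) = t*(-7 + t) (D(t) = (t + 0)*(t - 7) = t*(-7 + t))
D(13) - 137*(-130) = 13*(-7 + 13) - 137*(-130) = 13*6 + 17810 = 78 + 17810 = 17888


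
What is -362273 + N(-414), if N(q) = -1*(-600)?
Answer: -361673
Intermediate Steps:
N(q) = 600
-362273 + N(-414) = -362273 + 600 = -361673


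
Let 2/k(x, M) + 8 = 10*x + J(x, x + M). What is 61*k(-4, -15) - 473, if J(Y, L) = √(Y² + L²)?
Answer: -917327/1927 - 122*√377/1927 ≈ -477.27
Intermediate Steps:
J(Y, L) = √(L² + Y²)
k(x, M) = 2/(-8 + √(x² + (M + x)²) + 10*x) (k(x, M) = 2/(-8 + (10*x + √((x + M)² + x²))) = 2/(-8 + (10*x + √((M + x)² + x²))) = 2/(-8 + (10*x + √(x² + (M + x)²))) = 2/(-8 + (√(x² + (M + x)²) + 10*x)) = 2/(-8 + √(x² + (M + x)²) + 10*x))
61*k(-4, -15) - 473 = 61*(2/(-8 + √((-4)² + (-15 - 4)²) + 10*(-4))) - 473 = 61*(2/(-8 + √(16 + (-19)²) - 40)) - 473 = 61*(2/(-8 + √(16 + 361) - 40)) - 473 = 61*(2/(-8 + √377 - 40)) - 473 = 61*(2/(-48 + √377)) - 473 = 122/(-48 + √377) - 473 = -473 + 122/(-48 + √377)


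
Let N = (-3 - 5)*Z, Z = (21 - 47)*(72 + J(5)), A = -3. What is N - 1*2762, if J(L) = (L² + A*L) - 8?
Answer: 12630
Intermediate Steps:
J(L) = -8 + L² - 3*L (J(L) = (L² - 3*L) - 8 = -8 + L² - 3*L)
Z = -1924 (Z = (21 - 47)*(72 + (-8 + 5² - 3*5)) = -26*(72 + (-8 + 25 - 15)) = -26*(72 + 2) = -26*74 = -1924)
N = 15392 (N = (-3 - 5)*(-1924) = -8*(-1924) = 15392)
N - 1*2762 = 15392 - 1*2762 = 15392 - 2762 = 12630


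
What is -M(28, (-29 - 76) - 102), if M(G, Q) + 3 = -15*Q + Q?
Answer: -2895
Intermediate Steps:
M(G, Q) = -3 - 14*Q (M(G, Q) = -3 + (-15*Q + Q) = -3 - 14*Q)
-M(28, (-29 - 76) - 102) = -(-3 - 14*((-29 - 76) - 102)) = -(-3 - 14*(-105 - 102)) = -(-3 - 14*(-207)) = -(-3 + 2898) = -1*2895 = -2895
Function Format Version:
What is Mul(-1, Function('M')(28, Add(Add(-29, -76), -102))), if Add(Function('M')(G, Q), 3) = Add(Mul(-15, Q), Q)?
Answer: -2895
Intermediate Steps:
Function('M')(G, Q) = Add(-3, Mul(-14, Q)) (Function('M')(G, Q) = Add(-3, Add(Mul(-15, Q), Q)) = Add(-3, Mul(-14, Q)))
Mul(-1, Function('M')(28, Add(Add(-29, -76), -102))) = Mul(-1, Add(-3, Mul(-14, Add(Add(-29, -76), -102)))) = Mul(-1, Add(-3, Mul(-14, Add(-105, -102)))) = Mul(-1, Add(-3, Mul(-14, -207))) = Mul(-1, Add(-3, 2898)) = Mul(-1, 2895) = -2895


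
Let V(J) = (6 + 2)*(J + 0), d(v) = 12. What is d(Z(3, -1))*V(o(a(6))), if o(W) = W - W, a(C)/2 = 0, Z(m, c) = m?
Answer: 0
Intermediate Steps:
a(C) = 0 (a(C) = 2*0 = 0)
o(W) = 0
V(J) = 8*J
d(Z(3, -1))*V(o(a(6))) = 12*(8*0) = 12*0 = 0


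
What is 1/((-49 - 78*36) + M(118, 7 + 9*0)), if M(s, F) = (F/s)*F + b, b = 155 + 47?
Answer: -118/313241 ≈ -0.00037671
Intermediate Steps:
b = 202
M(s, F) = 202 + F²/s (M(s, F) = (F/s)*F + 202 = F²/s + 202 = 202 + F²/s)
1/((-49 - 78*36) + M(118, 7 + 9*0)) = 1/((-49 - 78*36) + (202 + (7 + 9*0)²/118)) = 1/((-49 - 2808) + (202 + (7 + 0)²*(1/118))) = 1/(-2857 + (202 + 7²*(1/118))) = 1/(-2857 + (202 + 49*(1/118))) = 1/(-2857 + (202 + 49/118)) = 1/(-2857 + 23885/118) = 1/(-313241/118) = -118/313241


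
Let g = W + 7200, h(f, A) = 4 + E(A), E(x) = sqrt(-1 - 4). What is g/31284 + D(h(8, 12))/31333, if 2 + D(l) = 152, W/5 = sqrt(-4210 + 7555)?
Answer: 6396950/27228377 + 5*sqrt(3345)/31284 ≈ 0.24418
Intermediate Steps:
E(x) = I*sqrt(5) (E(x) = sqrt(-5) = I*sqrt(5))
W = 5*sqrt(3345) (W = 5*sqrt(-4210 + 7555) = 5*sqrt(3345) ≈ 289.18)
h(f, A) = 4 + I*sqrt(5)
D(l) = 150 (D(l) = -2 + 152 = 150)
g = 7200 + 5*sqrt(3345) (g = 5*sqrt(3345) + 7200 = 7200 + 5*sqrt(3345) ≈ 7489.2)
g/31284 + D(h(8, 12))/31333 = (7200 + 5*sqrt(3345))/31284 + 150/31333 = (7200 + 5*sqrt(3345))*(1/31284) + 150*(1/31333) = (200/869 + 5*sqrt(3345)/31284) + 150/31333 = 6396950/27228377 + 5*sqrt(3345)/31284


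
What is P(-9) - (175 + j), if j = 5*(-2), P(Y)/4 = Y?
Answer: -201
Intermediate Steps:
P(Y) = 4*Y
j = -10
P(-9) - (175 + j) = 4*(-9) - (175 - 10) = -36 - 1*165 = -36 - 165 = -201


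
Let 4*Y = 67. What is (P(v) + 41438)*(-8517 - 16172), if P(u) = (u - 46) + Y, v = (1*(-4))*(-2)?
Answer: -4090152563/4 ≈ -1.0225e+9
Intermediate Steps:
Y = 67/4 (Y = (1/4)*67 = 67/4 ≈ 16.750)
v = 8 (v = -4*(-2) = 8)
P(u) = -117/4 + u (P(u) = (u - 46) + 67/4 = (-46 + u) + 67/4 = -117/4 + u)
(P(v) + 41438)*(-8517 - 16172) = ((-117/4 + 8) + 41438)*(-8517 - 16172) = (-85/4 + 41438)*(-24689) = (165667/4)*(-24689) = -4090152563/4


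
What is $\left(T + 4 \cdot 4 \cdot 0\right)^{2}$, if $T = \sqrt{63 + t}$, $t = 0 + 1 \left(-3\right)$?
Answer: $60$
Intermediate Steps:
$t = -3$ ($t = 0 - 3 = -3$)
$T = 2 \sqrt{15}$ ($T = \sqrt{63 - 3} = \sqrt{60} = 2 \sqrt{15} \approx 7.746$)
$\left(T + 4 \cdot 4 \cdot 0\right)^{2} = \left(2 \sqrt{15} + 4 \cdot 4 \cdot 0\right)^{2} = \left(2 \sqrt{15} + 16 \cdot 0\right)^{2} = \left(2 \sqrt{15} + 0\right)^{2} = \left(2 \sqrt{15}\right)^{2} = 60$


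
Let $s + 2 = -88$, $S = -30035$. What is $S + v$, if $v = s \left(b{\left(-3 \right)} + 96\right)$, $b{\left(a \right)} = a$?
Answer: $-38405$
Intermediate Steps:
$s = -90$ ($s = -2 - 88 = -90$)
$v = -8370$ ($v = - 90 \left(-3 + 96\right) = \left(-90\right) 93 = -8370$)
$S + v = -30035 - 8370 = -38405$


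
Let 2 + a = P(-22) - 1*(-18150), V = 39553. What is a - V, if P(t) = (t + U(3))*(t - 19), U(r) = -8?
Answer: -20175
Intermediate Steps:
P(t) = (-19 + t)*(-8 + t) (P(t) = (t - 8)*(t - 19) = (-8 + t)*(-19 + t) = (-19 + t)*(-8 + t))
a = 19378 (a = -2 + ((152 + (-22)**2 - 27*(-22)) - 1*(-18150)) = -2 + ((152 + 484 + 594) + 18150) = -2 + (1230 + 18150) = -2 + 19380 = 19378)
a - V = 19378 - 1*39553 = 19378 - 39553 = -20175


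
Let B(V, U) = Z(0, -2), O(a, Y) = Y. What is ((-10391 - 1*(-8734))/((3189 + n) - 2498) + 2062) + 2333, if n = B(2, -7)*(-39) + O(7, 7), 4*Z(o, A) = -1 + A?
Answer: 12778427/2909 ≈ 4392.7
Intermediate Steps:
Z(o, A) = -1/4 + A/4 (Z(o, A) = (-1 + A)/4 = -1/4 + A/4)
B(V, U) = -3/4 (B(V, U) = -1/4 + (1/4)*(-2) = -1/4 - 1/2 = -3/4)
n = 145/4 (n = -3/4*(-39) + 7 = 117/4 + 7 = 145/4 ≈ 36.250)
((-10391 - 1*(-8734))/((3189 + n) - 2498) + 2062) + 2333 = ((-10391 - 1*(-8734))/((3189 + 145/4) - 2498) + 2062) + 2333 = ((-10391 + 8734)/(12901/4 - 2498) + 2062) + 2333 = (-1657/2909/4 + 2062) + 2333 = (-1657*4/2909 + 2062) + 2333 = (-6628/2909 + 2062) + 2333 = 5991730/2909 + 2333 = 12778427/2909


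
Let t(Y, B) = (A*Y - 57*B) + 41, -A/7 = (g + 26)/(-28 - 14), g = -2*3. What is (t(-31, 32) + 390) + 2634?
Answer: 3413/3 ≈ 1137.7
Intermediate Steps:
g = -6
A = 10/3 (A = -7*(-6 + 26)/(-28 - 14) = -140/(-42) = -140*(-1)/42 = -7*(-10/21) = 10/3 ≈ 3.3333)
t(Y, B) = 41 - 57*B + 10*Y/3 (t(Y, B) = (10*Y/3 - 57*B) + 41 = (-57*B + 10*Y/3) + 41 = 41 - 57*B + 10*Y/3)
(t(-31, 32) + 390) + 2634 = ((41 - 57*32 + (10/3)*(-31)) + 390) + 2634 = ((41 - 1824 - 310/3) + 390) + 2634 = (-5659/3 + 390) + 2634 = -4489/3 + 2634 = 3413/3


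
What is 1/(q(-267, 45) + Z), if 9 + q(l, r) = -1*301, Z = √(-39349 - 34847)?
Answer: -155/85148 - 9*I*√229/85148 ≈ -0.0018204 - 0.0015995*I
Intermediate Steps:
Z = 18*I*√229 (Z = √(-74196) = 18*I*√229 ≈ 272.39*I)
q(l, r) = -310 (q(l, r) = -9 - 1*301 = -9 - 301 = -310)
1/(q(-267, 45) + Z) = 1/(-310 + 18*I*√229)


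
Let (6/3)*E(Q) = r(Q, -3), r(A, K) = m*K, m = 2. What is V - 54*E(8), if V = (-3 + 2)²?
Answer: 163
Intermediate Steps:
r(A, K) = 2*K
E(Q) = -3 (E(Q) = (2*(-3))/2 = (½)*(-6) = -3)
V = 1 (V = (-1)² = 1)
V - 54*E(8) = 1 - 54*(-3) = 1 + 162 = 163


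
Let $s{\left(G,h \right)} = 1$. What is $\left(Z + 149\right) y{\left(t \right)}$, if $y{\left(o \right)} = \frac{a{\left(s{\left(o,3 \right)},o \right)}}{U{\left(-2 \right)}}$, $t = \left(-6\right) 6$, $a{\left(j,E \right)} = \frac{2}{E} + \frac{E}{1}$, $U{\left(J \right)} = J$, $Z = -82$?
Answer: $\frac{43483}{36} \approx 1207.9$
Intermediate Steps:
$a{\left(j,E \right)} = E + \frac{2}{E}$ ($a{\left(j,E \right)} = \frac{2}{E} + E 1 = \frac{2}{E} + E = E + \frac{2}{E}$)
$t = -36$
$y{\left(o \right)} = - \frac{1}{o} - \frac{o}{2}$ ($y{\left(o \right)} = \frac{o + \frac{2}{o}}{-2} = \left(o + \frac{2}{o}\right) \left(- \frac{1}{2}\right) = - \frac{1}{o} - \frac{o}{2}$)
$\left(Z + 149\right) y{\left(t \right)} = \left(-82 + 149\right) \left(- \frac{1}{-36} - -18\right) = 67 \left(\left(-1\right) \left(- \frac{1}{36}\right) + 18\right) = 67 \left(\frac{1}{36} + 18\right) = 67 \cdot \frac{649}{36} = \frac{43483}{36}$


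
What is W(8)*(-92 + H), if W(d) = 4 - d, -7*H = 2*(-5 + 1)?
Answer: 2544/7 ≈ 363.43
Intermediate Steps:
H = 8/7 (H = -2*(-5 + 1)/7 = -2*(-4)/7 = -⅐*(-8) = 8/7 ≈ 1.1429)
W(8)*(-92 + H) = (4 - 1*8)*(-92 + 8/7) = (4 - 8)*(-636/7) = -4*(-636/7) = 2544/7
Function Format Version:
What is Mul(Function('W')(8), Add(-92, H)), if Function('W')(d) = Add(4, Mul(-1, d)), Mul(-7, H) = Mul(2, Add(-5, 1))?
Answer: Rational(2544, 7) ≈ 363.43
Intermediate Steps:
H = Rational(8, 7) (H = Mul(Rational(-1, 7), Mul(2, Add(-5, 1))) = Mul(Rational(-1, 7), Mul(2, -4)) = Mul(Rational(-1, 7), -8) = Rational(8, 7) ≈ 1.1429)
Mul(Function('W')(8), Add(-92, H)) = Mul(Add(4, Mul(-1, 8)), Add(-92, Rational(8, 7))) = Mul(Add(4, -8), Rational(-636, 7)) = Mul(-4, Rational(-636, 7)) = Rational(2544, 7)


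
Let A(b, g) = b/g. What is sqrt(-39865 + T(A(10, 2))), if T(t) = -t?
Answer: 3*I*sqrt(4430) ≈ 199.67*I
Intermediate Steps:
sqrt(-39865 + T(A(10, 2))) = sqrt(-39865 - 10/2) = sqrt(-39865 - 1*5) = sqrt(-39865 - 5) = sqrt(-39870) = 3*I*sqrt(4430)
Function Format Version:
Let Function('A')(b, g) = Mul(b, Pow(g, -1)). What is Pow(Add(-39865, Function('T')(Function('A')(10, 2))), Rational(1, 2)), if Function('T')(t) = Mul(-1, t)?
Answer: Mul(3, I, Pow(4430, Rational(1, 2))) ≈ Mul(199.67, I)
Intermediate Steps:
Pow(Add(-39865, Function('T')(Function('A')(10, 2))), Rational(1, 2)) = Pow(Add(-39865, Mul(-1, Mul(10, Pow(2, -1)))), Rational(1, 2)) = Pow(Add(-39865, Mul(-1, Mul(10, Rational(1, 2)))), Rational(1, 2)) = Pow(Add(-39865, Mul(-1, 5)), Rational(1, 2)) = Pow(Add(-39865, -5), Rational(1, 2)) = Pow(-39870, Rational(1, 2)) = Mul(3, I, Pow(4430, Rational(1, 2)))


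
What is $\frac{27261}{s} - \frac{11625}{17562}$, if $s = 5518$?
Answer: $\frac{34550911}{8075593} \approx 4.2784$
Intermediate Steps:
$\frac{27261}{s} - \frac{11625}{17562} = \frac{27261}{5518} - \frac{11625}{17562} = 27261 \cdot \frac{1}{5518} - \frac{3875}{5854} = \frac{27261}{5518} - \frac{3875}{5854} = \frac{34550911}{8075593}$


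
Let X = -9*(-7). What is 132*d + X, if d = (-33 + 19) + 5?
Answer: -1125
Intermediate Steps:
X = 63
d = -9 (d = -14 + 5 = -9)
132*d + X = 132*(-9) + 63 = -1188 + 63 = -1125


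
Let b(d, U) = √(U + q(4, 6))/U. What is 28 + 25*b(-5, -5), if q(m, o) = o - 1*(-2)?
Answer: 28 - 5*√3 ≈ 19.340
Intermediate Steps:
q(m, o) = 2 + o (q(m, o) = o + 2 = 2 + o)
b(d, U) = √(8 + U)/U (b(d, U) = √(U + (2 + 6))/U = √(U + 8)/U = √(8 + U)/U)
28 + 25*b(-5, -5) = 28 + 25*(√(8 - 5)/(-5)) = 28 + 25*(-√3/5) = 28 - 5*√3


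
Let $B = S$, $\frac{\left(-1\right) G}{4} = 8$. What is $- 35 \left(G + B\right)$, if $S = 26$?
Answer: $210$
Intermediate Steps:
$G = -32$ ($G = \left(-4\right) 8 = -32$)
$B = 26$
$- 35 \left(G + B\right) = - 35 \left(-32 + 26\right) = \left(-35\right) \left(-6\right) = 210$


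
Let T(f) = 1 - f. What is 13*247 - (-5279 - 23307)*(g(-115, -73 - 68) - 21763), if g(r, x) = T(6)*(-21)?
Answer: -619112377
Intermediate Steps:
g(r, x) = 105 (g(r, x) = (1 - 1*6)*(-21) = (1 - 6)*(-21) = -5*(-21) = 105)
13*247 - (-5279 - 23307)*(g(-115, -73 - 68) - 21763) = 13*247 - (-5279 - 23307)*(105 - 21763) = 3211 - (-28586)*(-21658) = 3211 - 1*619115588 = 3211 - 619115588 = -619112377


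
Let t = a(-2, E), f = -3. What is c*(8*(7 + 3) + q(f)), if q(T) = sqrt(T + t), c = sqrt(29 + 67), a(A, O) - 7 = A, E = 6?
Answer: 4*sqrt(6)*(80 + sqrt(2)) ≈ 797.69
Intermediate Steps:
a(A, O) = 7 + A
c = 4*sqrt(6) (c = sqrt(96) = 4*sqrt(6) ≈ 9.7980)
t = 5 (t = 7 - 2 = 5)
q(T) = sqrt(5 + T) (q(T) = sqrt(T + 5) = sqrt(5 + T))
c*(8*(7 + 3) + q(f)) = (4*sqrt(6))*(8*(7 + 3) + sqrt(5 - 3)) = (4*sqrt(6))*(8*10 + sqrt(2)) = (4*sqrt(6))*(80 + sqrt(2)) = 4*sqrt(6)*(80 + sqrt(2))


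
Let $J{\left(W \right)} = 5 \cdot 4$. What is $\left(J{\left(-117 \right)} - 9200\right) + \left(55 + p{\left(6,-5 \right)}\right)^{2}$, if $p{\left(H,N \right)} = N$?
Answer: $-6680$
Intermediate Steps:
$J{\left(W \right)} = 20$
$\left(J{\left(-117 \right)} - 9200\right) + \left(55 + p{\left(6,-5 \right)}\right)^{2} = \left(20 - 9200\right) + \left(55 - 5\right)^{2} = -9180 + 50^{2} = -9180 + 2500 = -6680$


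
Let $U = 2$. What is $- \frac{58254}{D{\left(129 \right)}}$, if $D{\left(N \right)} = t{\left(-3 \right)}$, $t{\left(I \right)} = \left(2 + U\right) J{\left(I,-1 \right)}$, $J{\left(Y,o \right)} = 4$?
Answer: $- \frac{29127}{8} \approx -3640.9$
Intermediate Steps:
$t{\left(I \right)} = 16$ ($t{\left(I \right)} = \left(2 + 2\right) 4 = 4 \cdot 4 = 16$)
$D{\left(N \right)} = 16$
$- \frac{58254}{D{\left(129 \right)}} = - \frac{58254}{16} = \left(-58254\right) \frac{1}{16} = - \frac{29127}{8}$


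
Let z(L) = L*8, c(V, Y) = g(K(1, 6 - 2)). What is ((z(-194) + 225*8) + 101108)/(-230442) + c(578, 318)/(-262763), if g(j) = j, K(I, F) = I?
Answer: -13316418535/30275815623 ≈ -0.43984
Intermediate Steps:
c(V, Y) = 1
z(L) = 8*L
((z(-194) + 225*8) + 101108)/(-230442) + c(578, 318)/(-262763) = ((8*(-194) + 225*8) + 101108)/(-230442) + 1/(-262763) = ((-1552 + 1800) + 101108)*(-1/230442) + 1*(-1/262763) = (248 + 101108)*(-1/230442) - 1/262763 = 101356*(-1/230442) - 1/262763 = -50678/115221 - 1/262763 = -13316418535/30275815623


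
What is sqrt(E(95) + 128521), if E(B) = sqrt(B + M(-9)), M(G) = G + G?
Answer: sqrt(128521 + sqrt(77)) ≈ 358.51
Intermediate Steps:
M(G) = 2*G
E(B) = sqrt(-18 + B) (E(B) = sqrt(B + 2*(-9)) = sqrt(B - 18) = sqrt(-18 + B))
sqrt(E(95) + 128521) = sqrt(sqrt(-18 + 95) + 128521) = sqrt(sqrt(77) + 128521) = sqrt(128521 + sqrt(77))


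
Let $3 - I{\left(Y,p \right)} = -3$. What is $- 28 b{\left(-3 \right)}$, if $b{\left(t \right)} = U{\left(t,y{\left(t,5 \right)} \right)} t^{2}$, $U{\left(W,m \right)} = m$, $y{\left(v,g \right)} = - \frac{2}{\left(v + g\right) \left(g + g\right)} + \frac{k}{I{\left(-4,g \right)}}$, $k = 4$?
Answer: $- \frac{714}{5} \approx -142.8$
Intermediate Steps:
$I{\left(Y,p \right)} = 6$ ($I{\left(Y,p \right)} = 3 - -3 = 3 + 3 = 6$)
$y{\left(v,g \right)} = \frac{2}{3} - \frac{1}{g \left(g + v\right)}$ ($y{\left(v,g \right)} = - \frac{2}{\left(v + g\right) \left(g + g\right)} + \frac{4}{6} = - \frac{2}{\left(g + v\right) 2 g} + 4 \cdot \frac{1}{6} = - \frac{2}{2 g \left(g + v\right)} + \frac{2}{3} = - 2 \frac{1}{2 g \left(g + v\right)} + \frac{2}{3} = - \frac{1}{g \left(g + v\right)} + \frac{2}{3} = \frac{2}{3} - \frac{1}{g \left(g + v\right)}$)
$b{\left(t \right)} = \frac{t^{2} \left(47 + 10 t\right)}{15 \left(5 + t\right)}$ ($b{\left(t \right)} = \frac{-3 + 2 \cdot 5^{2} + 2 \cdot 5 t}{3 \cdot 5 \left(5 + t\right)} t^{2} = \frac{1}{3} \cdot \frac{1}{5} \frac{1}{5 + t} \left(-3 + 2 \cdot 25 + 10 t\right) t^{2} = \frac{1}{3} \cdot \frac{1}{5} \frac{1}{5 + t} \left(-3 + 50 + 10 t\right) t^{2} = \frac{1}{3} \cdot \frac{1}{5} \frac{1}{5 + t} \left(47 + 10 t\right) t^{2} = \frac{47 + 10 t}{15 \left(5 + t\right)} t^{2} = \frac{t^{2} \left(47 + 10 t\right)}{15 \left(5 + t\right)}$)
$- 28 b{\left(-3 \right)} = - 28 \frac{\left(-3\right)^{2} \left(47 + 10 \left(-3\right)\right)}{15 \left(5 - 3\right)} = - 28 \cdot \frac{1}{15} \cdot 9 \cdot \frac{1}{2} \left(47 - 30\right) = - 28 \cdot \frac{1}{15} \cdot 9 \cdot \frac{1}{2} \cdot 17 = \left(-28\right) \frac{51}{10} = - \frac{714}{5}$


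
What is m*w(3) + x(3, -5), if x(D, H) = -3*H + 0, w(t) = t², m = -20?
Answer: -165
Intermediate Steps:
x(D, H) = -3*H
m*w(3) + x(3, -5) = -20*3² - 3*(-5) = -20*9 + 15 = -180 + 15 = -165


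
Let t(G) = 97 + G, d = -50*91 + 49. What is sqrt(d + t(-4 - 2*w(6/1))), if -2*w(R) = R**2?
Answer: 2*I*sqrt(1093) ≈ 66.121*I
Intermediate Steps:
w(R) = -R**2/2
d = -4501 (d = -4550 + 49 = -4501)
sqrt(d + t(-4 - 2*w(6/1))) = sqrt(-4501 + (97 + (-4 - (-1)*(6/1)**2))) = sqrt(-4501 + (97 + (-4 - (-1)*(6*1)**2))) = sqrt(-4501 + (97 + (-4 - (-1)*6**2))) = sqrt(-4501 + (97 + (-4 - (-1)*36))) = sqrt(-4501 + (97 + (-4 - 2*(-18)))) = sqrt(-4501 + (97 + (-4 + 36))) = sqrt(-4501 + (97 + 32)) = sqrt(-4501 + 129) = sqrt(-4372) = 2*I*sqrt(1093)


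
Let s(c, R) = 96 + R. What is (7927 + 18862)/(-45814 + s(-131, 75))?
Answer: -26789/45643 ≈ -0.58692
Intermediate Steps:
(7927 + 18862)/(-45814 + s(-131, 75)) = (7927 + 18862)/(-45814 + (96 + 75)) = 26789/(-45814 + 171) = 26789/(-45643) = 26789*(-1/45643) = -26789/45643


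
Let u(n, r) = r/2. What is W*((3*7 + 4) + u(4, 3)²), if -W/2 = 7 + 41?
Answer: -2616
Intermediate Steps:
u(n, r) = r/2 (u(n, r) = r*(½) = r/2)
W = -96 (W = -2*(7 + 41) = -2*48 = -96)
W*((3*7 + 4) + u(4, 3)²) = -96*((3*7 + 4) + ((½)*3)²) = -96*((21 + 4) + (3/2)²) = -96*(25 + 9/4) = -96*109/4 = -2616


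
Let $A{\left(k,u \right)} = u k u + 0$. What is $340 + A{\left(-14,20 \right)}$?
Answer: $-5260$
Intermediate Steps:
$A{\left(k,u \right)} = k u^{2}$ ($A{\left(k,u \right)} = k u u + 0 = k u^{2} + 0 = k u^{2}$)
$340 + A{\left(-14,20 \right)} = 340 - 14 \cdot 20^{2} = 340 - 5600 = -5260$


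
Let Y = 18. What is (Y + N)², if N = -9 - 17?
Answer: 64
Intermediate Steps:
N = -26
(Y + N)² = (18 - 26)² = (-8)² = 64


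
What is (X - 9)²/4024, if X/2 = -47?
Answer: 10609/4024 ≈ 2.6364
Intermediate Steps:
X = -94 (X = 2*(-47) = -94)
(X - 9)²/4024 = (-94 - 9)²/4024 = (-103)²*(1/4024) = 10609*(1/4024) = 10609/4024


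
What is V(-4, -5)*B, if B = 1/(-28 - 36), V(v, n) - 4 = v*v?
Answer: -5/16 ≈ -0.31250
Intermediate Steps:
V(v, n) = 4 + v² (V(v, n) = 4 + v*v = 4 + v²)
B = -1/64 (B = 1/(-64) = -1/64 ≈ -0.015625)
V(-4, -5)*B = (4 + (-4)²)*(-1/64) = (4 + 16)*(-1/64) = 20*(-1/64) = -5/16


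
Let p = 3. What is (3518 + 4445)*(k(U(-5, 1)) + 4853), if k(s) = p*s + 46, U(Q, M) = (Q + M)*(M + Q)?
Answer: 39392961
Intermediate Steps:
U(Q, M) = (M + Q)² (U(Q, M) = (M + Q)*(M + Q) = (M + Q)²)
k(s) = 46 + 3*s (k(s) = 3*s + 46 = 46 + 3*s)
(3518 + 4445)*(k(U(-5, 1)) + 4853) = (3518 + 4445)*((46 + 3*(1 - 5)²) + 4853) = 7963*((46 + 3*(-4)²) + 4853) = 7963*((46 + 3*16) + 4853) = 7963*((46 + 48) + 4853) = 7963*(94 + 4853) = 7963*4947 = 39392961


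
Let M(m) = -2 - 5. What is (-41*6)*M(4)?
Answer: 1722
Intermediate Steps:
M(m) = -7
(-41*6)*M(4) = -41*6*(-7) = -246*(-7) = 1722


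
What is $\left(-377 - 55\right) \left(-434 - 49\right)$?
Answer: $208656$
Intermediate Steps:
$\left(-377 - 55\right) \left(-434 - 49\right) = - 432 \left(-434 - 49\right) = \left(-432\right) \left(-483\right) = 208656$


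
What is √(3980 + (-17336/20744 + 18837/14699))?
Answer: 2*√1445613972324298069/38114507 ≈ 63.091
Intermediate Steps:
√(3980 + (-17336/20744 + 18837/14699)) = √(3980 + (-17336*1/20744 + 18837*(1/14699))) = √(3980 + (-2167/2593 + 18837/14699)) = √(3980 + 16991608/38114507) = √(151712729468/38114507) = 2*√1445613972324298069/38114507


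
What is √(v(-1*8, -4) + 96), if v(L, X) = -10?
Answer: √86 ≈ 9.2736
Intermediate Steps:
√(v(-1*8, -4) + 96) = √(-10 + 96) = √86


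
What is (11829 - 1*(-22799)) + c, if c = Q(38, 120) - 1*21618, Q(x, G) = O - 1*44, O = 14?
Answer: 12980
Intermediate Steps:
Q(x, G) = -30 (Q(x, G) = 14 - 1*44 = 14 - 44 = -30)
c = -21648 (c = -30 - 1*21618 = -30 - 21618 = -21648)
(11829 - 1*(-22799)) + c = (11829 - 1*(-22799)) - 21648 = (11829 + 22799) - 21648 = 34628 - 21648 = 12980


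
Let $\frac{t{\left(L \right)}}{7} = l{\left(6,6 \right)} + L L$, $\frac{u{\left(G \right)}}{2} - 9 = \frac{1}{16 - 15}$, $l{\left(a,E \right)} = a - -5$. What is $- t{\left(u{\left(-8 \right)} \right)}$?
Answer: $-2877$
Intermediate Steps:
$l{\left(a,E \right)} = 5 + a$ ($l{\left(a,E \right)} = a + 5 = 5 + a$)
$u{\left(G \right)} = 20$ ($u{\left(G \right)} = 18 + \frac{2}{16 - 15} = 18 + \frac{2}{1} = 18 + 2 \cdot 1 = 18 + 2 = 20$)
$t{\left(L \right)} = 77 + 7 L^{2}$ ($t{\left(L \right)} = 7 \left(\left(5 + 6\right) + L L\right) = 7 \left(11 + L^{2}\right) = 77 + 7 L^{2}$)
$- t{\left(u{\left(-8 \right)} \right)} = - (77 + 7 \cdot 20^{2}) = - (77 + 7 \cdot 400) = - (77 + 2800) = \left(-1\right) 2877 = -2877$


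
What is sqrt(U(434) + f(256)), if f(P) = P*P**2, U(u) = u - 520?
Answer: sqrt(16777130) ≈ 4096.0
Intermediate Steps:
U(u) = -520 + u
f(P) = P**3
sqrt(U(434) + f(256)) = sqrt((-520 + 434) + 256**3) = sqrt(-86 + 16777216) = sqrt(16777130)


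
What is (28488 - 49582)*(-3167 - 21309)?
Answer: 516296744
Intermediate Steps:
(28488 - 49582)*(-3167 - 21309) = -21094*(-24476) = 516296744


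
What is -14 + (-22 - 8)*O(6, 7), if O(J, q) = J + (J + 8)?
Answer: -614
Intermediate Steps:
O(J, q) = 8 + 2*J (O(J, q) = J + (8 + J) = 8 + 2*J)
-14 + (-22 - 8)*O(6, 7) = -14 + (-22 - 8)*(8 + 2*6) = -14 - 30*(8 + 12) = -14 - 30*20 = -14 - 600 = -614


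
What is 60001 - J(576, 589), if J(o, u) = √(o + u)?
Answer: 60001 - √1165 ≈ 59967.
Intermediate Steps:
60001 - J(576, 589) = 60001 - √(576 + 589) = 60001 - √1165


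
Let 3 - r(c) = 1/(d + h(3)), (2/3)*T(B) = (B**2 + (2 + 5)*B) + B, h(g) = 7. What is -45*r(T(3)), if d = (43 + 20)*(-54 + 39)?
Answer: -126675/938 ≈ -135.05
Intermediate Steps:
d = -945 (d = 63*(-15) = -945)
T(B) = 12*B + 3*B**2/2 (T(B) = 3*((B**2 + (2 + 5)*B) + B)/2 = 3*((B**2 + 7*B) + B)/2 = 3*(B**2 + 8*B)/2 = 12*B + 3*B**2/2)
r(c) = 2815/938 (r(c) = 3 - 1/(-945 + 7) = 3 - 1/(-938) = 3 - 1*(-1/938) = 3 + 1/938 = 2815/938)
-45*r(T(3)) = -45*2815/938 = -126675/938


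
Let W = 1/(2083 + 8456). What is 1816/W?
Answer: 19138824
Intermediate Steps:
W = 1/10539 ≈ 9.4886e-5
1816/W = 1816/(1/10539) = 1816*10539 = 19138824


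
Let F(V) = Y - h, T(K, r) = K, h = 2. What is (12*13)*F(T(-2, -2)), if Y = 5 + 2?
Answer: 780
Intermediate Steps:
Y = 7
F(V) = 5 (F(V) = 7 - 1*2 = 7 - 2 = 5)
(12*13)*F(T(-2, -2)) = (12*13)*5 = 156*5 = 780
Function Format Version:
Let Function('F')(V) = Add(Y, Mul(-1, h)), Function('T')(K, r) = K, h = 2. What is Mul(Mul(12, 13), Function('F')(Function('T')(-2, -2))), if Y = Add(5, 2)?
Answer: 780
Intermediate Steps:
Y = 7
Function('F')(V) = 5 (Function('F')(V) = Add(7, Mul(-1, 2)) = Add(7, -2) = 5)
Mul(Mul(12, 13), Function('F')(Function('T')(-2, -2))) = Mul(Mul(12, 13), 5) = Mul(156, 5) = 780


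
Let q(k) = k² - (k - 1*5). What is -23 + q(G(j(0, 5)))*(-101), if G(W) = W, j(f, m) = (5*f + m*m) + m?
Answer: -88398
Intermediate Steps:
j(f, m) = m + m² + 5*f (j(f, m) = (5*f + m²) + m = (m² + 5*f) + m = m + m² + 5*f)
q(k) = 5 + k² - k (q(k) = k² - (k - 5) = k² - (-5 + k) = k² + (5 - k) = 5 + k² - k)
-23 + q(G(j(0, 5)))*(-101) = -23 + (5 + (5 + 5² + 5*0)² - (5 + 5² + 5*0))*(-101) = -23 + (5 + (5 + 25 + 0)² - (5 + 25 + 0))*(-101) = -23 + (5 + 30² - 1*30)*(-101) = -23 + (5 + 900 - 30)*(-101) = -23 + 875*(-101) = -23 - 88375 = -88398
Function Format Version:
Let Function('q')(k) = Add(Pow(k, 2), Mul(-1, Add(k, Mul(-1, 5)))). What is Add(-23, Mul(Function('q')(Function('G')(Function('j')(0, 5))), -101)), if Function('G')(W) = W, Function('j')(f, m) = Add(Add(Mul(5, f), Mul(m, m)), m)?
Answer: -88398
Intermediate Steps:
Function('j')(f, m) = Add(m, Pow(m, 2), Mul(5, f)) (Function('j')(f, m) = Add(Add(Mul(5, f), Pow(m, 2)), m) = Add(Add(Pow(m, 2), Mul(5, f)), m) = Add(m, Pow(m, 2), Mul(5, f)))
Function('q')(k) = Add(5, Pow(k, 2), Mul(-1, k)) (Function('q')(k) = Add(Pow(k, 2), Mul(-1, Add(k, -5))) = Add(Pow(k, 2), Mul(-1, Add(-5, k))) = Add(Pow(k, 2), Add(5, Mul(-1, k))) = Add(5, Pow(k, 2), Mul(-1, k)))
Add(-23, Mul(Function('q')(Function('G')(Function('j')(0, 5))), -101)) = Add(-23, Mul(Add(5, Pow(Add(5, Pow(5, 2), Mul(5, 0)), 2), Mul(-1, Add(5, Pow(5, 2), Mul(5, 0)))), -101)) = Add(-23, Mul(Add(5, Pow(Add(5, 25, 0), 2), Mul(-1, Add(5, 25, 0))), -101)) = Add(-23, Mul(Add(5, Pow(30, 2), Mul(-1, 30)), -101)) = Add(-23, Mul(Add(5, 900, -30), -101)) = Add(-23, Mul(875, -101)) = Add(-23, -88375) = -88398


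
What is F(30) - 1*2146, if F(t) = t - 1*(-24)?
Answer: -2092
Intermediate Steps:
F(t) = 24 + t (F(t) = t + 24 = 24 + t)
F(30) - 1*2146 = (24 + 30) - 1*2146 = 54 - 2146 = -2092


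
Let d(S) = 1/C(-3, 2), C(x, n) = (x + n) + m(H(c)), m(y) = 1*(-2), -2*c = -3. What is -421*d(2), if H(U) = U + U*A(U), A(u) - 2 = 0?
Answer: 421/3 ≈ 140.33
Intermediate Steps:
c = 3/2 (c = -½*(-3) = 3/2 ≈ 1.5000)
A(u) = 2 (A(u) = 2 + 0 = 2)
H(U) = 3*U (H(U) = U + U*2 = U + 2*U = 3*U)
m(y) = -2
C(x, n) = -2 + n + x (C(x, n) = (x + n) - 2 = (n + x) - 2 = -2 + n + x)
d(S) = -⅓ (d(S) = 1/(-2 + 2 - 3) = 1/(-3) = -⅓)
-421*d(2) = -421*(-⅓) = 421/3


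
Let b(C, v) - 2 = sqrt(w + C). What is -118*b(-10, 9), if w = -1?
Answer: -236 - 118*I*sqrt(11) ≈ -236.0 - 391.36*I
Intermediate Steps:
b(C, v) = 2 + sqrt(-1 + C)
-118*b(-10, 9) = -118*(2 + sqrt(-1 - 10)) = -118*(2 + sqrt(-11)) = -118*(2 + I*sqrt(11)) = -236 - 118*I*sqrt(11)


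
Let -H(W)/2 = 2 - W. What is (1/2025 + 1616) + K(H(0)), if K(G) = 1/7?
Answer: 22908832/14175 ≈ 1616.1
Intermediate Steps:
H(W) = -4 + 2*W (H(W) = -2*(2 - W) = -4 + 2*W)
K(G) = ⅐
(1/2025 + 1616) + K(H(0)) = (1/2025 + 1616) + ⅐ = 3272401/2025 + ⅐ = 22908832/14175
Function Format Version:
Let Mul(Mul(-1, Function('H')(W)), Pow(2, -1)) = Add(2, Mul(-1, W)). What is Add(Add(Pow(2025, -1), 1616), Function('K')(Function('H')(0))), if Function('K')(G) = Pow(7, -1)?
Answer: Rational(22908832, 14175) ≈ 1616.1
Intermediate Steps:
Function('H')(W) = Add(-4, Mul(2, W)) (Function('H')(W) = Mul(-2, Add(2, Mul(-1, W))) = Add(-4, Mul(2, W)))
Function('K')(G) = Rational(1, 7)
Add(Add(Pow(2025, -1), 1616), Function('K')(Function('H')(0))) = Add(Add(Pow(2025, -1), 1616), Rational(1, 7)) = Add(Add(Rational(1, 2025), 1616), Rational(1, 7)) = Add(Rational(3272401, 2025), Rational(1, 7)) = Rational(22908832, 14175)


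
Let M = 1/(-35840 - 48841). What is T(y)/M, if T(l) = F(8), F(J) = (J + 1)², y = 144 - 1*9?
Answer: -6859161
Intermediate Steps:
y = 135 (y = 144 - 9 = 135)
F(J) = (1 + J)²
T(l) = 81 (T(l) = (1 + 8)² = 9² = 81)
M = -1/84681 (M = 1/(-84681) = -1/84681 ≈ -1.1809e-5)
T(y)/M = 81/(-1/84681) = 81*(-84681) = -6859161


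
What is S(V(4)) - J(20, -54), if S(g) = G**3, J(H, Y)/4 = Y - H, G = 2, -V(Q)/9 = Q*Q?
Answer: 304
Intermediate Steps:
V(Q) = -9*Q**2 (V(Q) = -9*Q*Q = -9*Q**2)
J(H, Y) = -4*H + 4*Y (J(H, Y) = 4*(Y - H) = -4*H + 4*Y)
S(g) = 8 (S(g) = 2**3 = 8)
S(V(4)) - J(20, -54) = 8 - (-4*20 + 4*(-54)) = 8 - (-80 - 216) = 8 - 1*(-296) = 8 + 296 = 304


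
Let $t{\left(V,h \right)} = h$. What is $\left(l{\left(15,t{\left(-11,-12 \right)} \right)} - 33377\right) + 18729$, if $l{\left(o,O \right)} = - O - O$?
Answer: $-14624$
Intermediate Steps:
$l{\left(o,O \right)} = - 2 O$
$\left(l{\left(15,t{\left(-11,-12 \right)} \right)} - 33377\right) + 18729 = \left(\left(-2\right) \left(-12\right) - 33377\right) + 18729 = \left(24 - 33377\right) + 18729 = -33353 + 18729 = -14624$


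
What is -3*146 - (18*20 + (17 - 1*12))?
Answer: -803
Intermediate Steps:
-3*146 - (18*20 + (17 - 1*12)) = -438 - (360 + (17 - 12)) = -438 - (360 + 5) = -438 - 1*365 = -438 - 365 = -803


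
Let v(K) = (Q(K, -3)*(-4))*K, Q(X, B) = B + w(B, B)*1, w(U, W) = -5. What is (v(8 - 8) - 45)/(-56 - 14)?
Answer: 9/14 ≈ 0.64286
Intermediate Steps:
Q(X, B) = -5 + B (Q(X, B) = B - 5*1 = B - 5 = -5 + B)
v(K) = 32*K (v(K) = ((-5 - 3)*(-4))*K = (-8*(-4))*K = 32*K)
(v(8 - 8) - 45)/(-56 - 14) = (32*(8 - 8) - 45)/(-56 - 14) = (32*0 - 45)/(-70) = (0 - 45)*(-1/70) = -45*(-1/70) = 9/14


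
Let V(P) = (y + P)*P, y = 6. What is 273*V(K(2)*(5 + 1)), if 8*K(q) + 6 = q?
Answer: -2457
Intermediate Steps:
K(q) = -3/4 + q/8
V(P) = P*(6 + P) (V(P) = (6 + P)*P = P*(6 + P))
273*V(K(2)*(5 + 1)) = 273*(((-3/4 + (1/8)*2)*(5 + 1))*(6 + (-3/4 + (1/8)*2)*(5 + 1))) = 273*(((-3/4 + 1/4)*6)*(6 + (-3/4 + 1/4)*6)) = 273*((-1/2*6)*(6 - 1/2*6)) = 273*(-3*(6 - 3)) = 273*(-3*3) = 273*(-9) = -2457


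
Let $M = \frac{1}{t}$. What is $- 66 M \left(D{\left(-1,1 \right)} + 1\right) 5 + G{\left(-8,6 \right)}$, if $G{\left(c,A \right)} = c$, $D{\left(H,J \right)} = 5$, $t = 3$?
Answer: $-668$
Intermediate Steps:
$M = \frac{1}{3} \approx 0.33333$
$- 66 M \left(D{\left(-1,1 \right)} + 1\right) 5 + G{\left(-8,6 \right)} = - 66 \frac{\left(5 + 1\right) 5}{3} - 8 = - 66 \frac{6 \cdot 5}{3} - 8 = - 66 \cdot \frac{1}{3} \cdot 30 - 8 = \left(-66\right) 10 - 8 = -660 - 8 = -668$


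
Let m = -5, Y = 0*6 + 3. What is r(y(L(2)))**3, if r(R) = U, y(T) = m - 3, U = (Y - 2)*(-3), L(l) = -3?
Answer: -27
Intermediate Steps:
Y = 3 (Y = 0 + 3 = 3)
U = -3 (U = (3 - 2)*(-3) = 1*(-3) = -3)
y(T) = -8 (y(T) = -5 - 3 = -8)
r(R) = -3
r(y(L(2)))**3 = (-3)**3 = -27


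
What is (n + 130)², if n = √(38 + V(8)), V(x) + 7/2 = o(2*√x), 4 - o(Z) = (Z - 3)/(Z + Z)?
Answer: (520 + √(608 + 3*√2))²/16 ≈ 18547.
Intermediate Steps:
o(Z) = 4 - (-3 + Z)/(2*Z) (o(Z) = 4 - (Z - 3)/(Z + Z) = 4 - (-3 + Z)/(2*Z))
V(x) = -7/2 + (3 + 14*√x)/(4*√x) (V(x) = -7/2 + (3 + 7*(2*√x))/(2*((2*√x))) = -7/2 + (1/(2*√x))*(3 + 14*√x)/2 = -7/2 + (3 + 14*√x)/(4*√x))
n = √(38 + 3*√2/16) (n = √(38 + 3/(4*√8)) = √(38 + 3*(√2/4)/4) = √(38 + 3*√2/16) ≈ 6.1859)
(n + 130)² = (√(608 + 3*√2)/4 + 130)² = (130 + √(608 + 3*√2)/4)²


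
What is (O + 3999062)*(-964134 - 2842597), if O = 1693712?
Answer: -21670859261794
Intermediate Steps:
(O + 3999062)*(-964134 - 2842597) = (1693712 + 3999062)*(-964134 - 2842597) = 5692774*(-3806731) = -21670859261794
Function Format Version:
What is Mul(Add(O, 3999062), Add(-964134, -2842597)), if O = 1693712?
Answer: -21670859261794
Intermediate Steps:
Mul(Add(O, 3999062), Add(-964134, -2842597)) = Mul(Add(1693712, 3999062), Add(-964134, -2842597)) = Mul(5692774, -3806731) = -21670859261794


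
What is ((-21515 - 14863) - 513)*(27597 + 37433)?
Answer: -2399021730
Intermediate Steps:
((-21515 - 14863) - 513)*(27597 + 37433) = (-36378 - 513)*65030 = -36891*65030 = -2399021730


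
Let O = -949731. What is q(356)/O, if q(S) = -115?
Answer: 115/949731 ≈ 0.00012109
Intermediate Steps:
q(356)/O = -115/(-949731) = -115*(-1/949731) = 115/949731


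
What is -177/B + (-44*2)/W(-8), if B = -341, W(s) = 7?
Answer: -28769/2387 ≈ -12.052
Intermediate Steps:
-177/B + (-44*2)/W(-8) = -177/(-341) - 44*2/7 = -177*(-1/341) - 88*1/7 = 177/341 - 88/7 = -28769/2387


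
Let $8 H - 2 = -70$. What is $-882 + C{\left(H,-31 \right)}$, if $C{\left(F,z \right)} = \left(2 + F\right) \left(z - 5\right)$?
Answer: $-648$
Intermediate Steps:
$H = - \frac{17}{2}$ ($H = \frac{1}{4} + \frac{1}{8} \left(-70\right) = \frac{1}{4} - \frac{35}{4} = - \frac{17}{2} \approx -8.5$)
$C{\left(F,z \right)} = \left(-5 + z\right) \left(2 + F\right)$ ($C{\left(F,z \right)} = \left(2 + F\right) \left(-5 + z\right) = \left(-5 + z\right) \left(2 + F\right)$)
$-882 + C{\left(H,-31 \right)} = -882 - -234 = -882 + \left(-10 + \frac{85}{2} - 62 + \frac{527}{2}\right) = -882 + 234 = -648$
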